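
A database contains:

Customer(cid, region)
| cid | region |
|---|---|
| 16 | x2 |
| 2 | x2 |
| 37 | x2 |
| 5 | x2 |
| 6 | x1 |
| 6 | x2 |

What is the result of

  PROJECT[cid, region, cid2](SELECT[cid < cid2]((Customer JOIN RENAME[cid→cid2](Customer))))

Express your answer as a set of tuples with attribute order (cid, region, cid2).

{(16, x2, 37), (2, x2, 16), (2, x2, 37), (2, x2, 5), (2, x2, 6), (5, x2, 16), (5, x2, 37), (5, x2, 6), (6, x2, 16), (6, x2, 37)}

ρ[cid→cid2]: schema becomes (cid2, region); tuples unchanged.
Customer ⋈ RENAME[cid→cid2](Customer) (natural join on region): {(16, x2, 16), (16, x2, 2), (16, x2, 37), (16, x2, 5), (16, x2, 6), (2, x2, 16), (2, x2, 2), (2, x2, 37), (2, x2, 5), (2, x2, 6), (37, x2, 16), (37, x2, 2), (37, x2, 37), (37, x2, 5), (37, x2, 6), (5, x2, 16), (5, x2, 2), (5, x2, 37), (5, x2, 5), (5, x2, 6), (6, x1, 6), (6, x2, 16), (6, x2, 2), (6, x2, 37), (6, x2, 5), (6, x2, 6)}
Filtering on cid < cid2 leaves {(16, x2, 37), (2, x2, 16), (2, x2, 37), (2, x2, 5), (2, x2, 6), (5, x2, 16), (5, x2, 37), (5, x2, 6), (6, x2, 16), (6, x2, 37)}.
Projecting to cid, region, cid2: {(16, x2, 37), (2, x2, 16), (2, x2, 37), (2, x2, 5), (2, x2, 6), (5, x2, 16), (5, x2, 37), (5, x2, 6), (6, x2, 16), (6, x2, 37)}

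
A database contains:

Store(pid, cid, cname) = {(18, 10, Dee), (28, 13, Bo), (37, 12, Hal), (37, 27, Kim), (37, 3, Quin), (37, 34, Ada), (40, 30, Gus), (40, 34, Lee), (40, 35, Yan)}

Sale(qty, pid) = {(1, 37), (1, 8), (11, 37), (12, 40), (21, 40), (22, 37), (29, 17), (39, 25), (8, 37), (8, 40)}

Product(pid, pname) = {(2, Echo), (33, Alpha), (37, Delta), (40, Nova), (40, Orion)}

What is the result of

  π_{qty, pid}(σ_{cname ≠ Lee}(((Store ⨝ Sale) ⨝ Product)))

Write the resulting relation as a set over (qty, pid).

{(1, 37), (11, 37), (12, 40), (21, 40), (22, 37), (8, 37), (8, 40)}

Natural join on pid: {(37, 12, Hal, 1), (37, 12, Hal, 11), (37, 12, Hal, 22), (37, 12, Hal, 8), (37, 27, Kim, 1), (37, 27, Kim, 11), (37, 27, Kim, 22), (37, 27, Kim, 8), (37, 3, Quin, 1), (37, 3, Quin, 11), (37, 3, Quin, 22), (37, 3, Quin, 8), (37, 34, Ada, 1), (37, 34, Ada, 11), (37, 34, Ada, 22), (37, 34, Ada, 8), (40, 30, Gus, 12), (40, 30, Gus, 21), (40, 30, Gus, 8), (40, 34, Lee, 12), (40, 34, Lee, 21), (40, 34, Lee, 8), (40, 35, Yan, 12), (40, 35, Yan, 21), (40, 35, Yan, 8)}
Natural join on pid: {(37, 12, Hal, 1, Delta), (37, 12, Hal, 11, Delta), (37, 12, Hal, 22, Delta), (37, 12, Hal, 8, Delta), (37, 27, Kim, 1, Delta), (37, 27, Kim, 11, Delta), (37, 27, Kim, 22, Delta), (37, 27, Kim, 8, Delta), (37, 3, Quin, 1, Delta), (37, 3, Quin, 11, Delta), (37, 3, Quin, 22, Delta), (37, 3, Quin, 8, Delta), (37, 34, Ada, 1, Delta), (37, 34, Ada, 11, Delta), (37, 34, Ada, 22, Delta), (37, 34, Ada, 8, Delta), (40, 30, Gus, 12, Nova), (40, 30, Gus, 12, Orion), (40, 30, Gus, 21, Nova), (40, 30, Gus, 21, Orion), (40, 30, Gus, 8, Nova), (40, 30, Gus, 8, Orion), (40, 34, Lee, 12, Nova), (40, 34, Lee, 12, Orion), (40, 34, Lee, 21, Nova), (40, 34, Lee, 21, Orion), (40, 34, Lee, 8, Nova), (40, 34, Lee, 8, Orion), (40, 35, Yan, 12, Nova), (40, 35, Yan, 12, Orion), (40, 35, Yan, 21, Nova), (40, 35, Yan, 21, Orion), (40, 35, Yan, 8, Nova), (40, 35, Yan, 8, Orion)}
Apply σ_{cname ≠ Lee}; surviving tuples: {(37, 12, Hal, 1, Delta), (37, 12, Hal, 11, Delta), (37, 12, Hal, 22, Delta), (37, 12, Hal, 8, Delta), (37, 27, Kim, 1, Delta), (37, 27, Kim, 11, Delta), (37, 27, Kim, 22, Delta), (37, 27, Kim, 8, Delta), (37, 3, Quin, 1, Delta), (37, 3, Quin, 11, Delta), (37, 3, Quin, 22, Delta), (37, 3, Quin, 8, Delta), (37, 34, Ada, 1, Delta), (37, 34, Ada, 11, Delta), (37, 34, Ada, 22, Delta), (37, 34, Ada, 8, Delta), (40, 30, Gus, 12, Nova), (40, 30, Gus, 12, Orion), (40, 30, Gus, 21, Nova), (40, 30, Gus, 21, Orion), (40, 30, Gus, 8, Nova), (40, 30, Gus, 8, Orion), (40, 35, Yan, 12, Nova), (40, 35, Yan, 12, Orion), (40, 35, Yan, 21, Nova), (40, 35, Yan, 21, Orion), (40, 35, Yan, 8, Nova), (40, 35, Yan, 8, Orion)}
π[qty, pid]: project onto (qty, pid) (21 duplicate(s) eliminated) → {(1, 37), (11, 37), (12, 40), (21, 40), (22, 37), (8, 37), (8, 40)}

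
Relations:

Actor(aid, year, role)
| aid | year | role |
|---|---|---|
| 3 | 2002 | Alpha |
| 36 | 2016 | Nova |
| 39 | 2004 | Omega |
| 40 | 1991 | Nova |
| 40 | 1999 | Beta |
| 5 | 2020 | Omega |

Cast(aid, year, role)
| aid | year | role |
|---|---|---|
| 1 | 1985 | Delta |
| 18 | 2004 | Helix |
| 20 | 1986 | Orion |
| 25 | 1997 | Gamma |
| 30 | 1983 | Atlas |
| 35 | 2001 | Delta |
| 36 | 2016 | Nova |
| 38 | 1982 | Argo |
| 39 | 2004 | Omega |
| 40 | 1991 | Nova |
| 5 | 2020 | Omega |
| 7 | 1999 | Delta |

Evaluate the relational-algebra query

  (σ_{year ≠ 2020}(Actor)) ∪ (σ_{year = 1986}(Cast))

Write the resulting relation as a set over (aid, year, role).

Filtering on year ≠ 2020 leaves {(3, 2002, Alpha), (36, 2016, Nova), (39, 2004, Omega), (40, 1991, Nova), (40, 1999, Beta)}.
Filtering on year = 1986 leaves {(20, 1986, Orion)}.
Taking the union: {(20, 1986, Orion), (3, 2002, Alpha), (36, 2016, Nova), (39, 2004, Omega), (40, 1991, Nova), (40, 1999, Beta)}

{(20, 1986, Orion), (3, 2002, Alpha), (36, 2016, Nova), (39, 2004, Omega), (40, 1991, Nova), (40, 1999, Beta)}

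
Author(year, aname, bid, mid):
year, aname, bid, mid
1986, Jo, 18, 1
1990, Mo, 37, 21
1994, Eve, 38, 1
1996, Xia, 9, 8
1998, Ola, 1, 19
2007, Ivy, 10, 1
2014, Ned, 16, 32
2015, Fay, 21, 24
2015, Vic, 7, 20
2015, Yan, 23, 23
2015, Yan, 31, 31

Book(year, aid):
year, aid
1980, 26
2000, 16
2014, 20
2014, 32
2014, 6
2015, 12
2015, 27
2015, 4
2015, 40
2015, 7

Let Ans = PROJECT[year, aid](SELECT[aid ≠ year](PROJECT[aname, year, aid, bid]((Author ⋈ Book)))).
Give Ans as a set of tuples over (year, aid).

{(2014, 20), (2014, 32), (2014, 6), (2015, 12), (2015, 27), (2015, 4), (2015, 40), (2015, 7)}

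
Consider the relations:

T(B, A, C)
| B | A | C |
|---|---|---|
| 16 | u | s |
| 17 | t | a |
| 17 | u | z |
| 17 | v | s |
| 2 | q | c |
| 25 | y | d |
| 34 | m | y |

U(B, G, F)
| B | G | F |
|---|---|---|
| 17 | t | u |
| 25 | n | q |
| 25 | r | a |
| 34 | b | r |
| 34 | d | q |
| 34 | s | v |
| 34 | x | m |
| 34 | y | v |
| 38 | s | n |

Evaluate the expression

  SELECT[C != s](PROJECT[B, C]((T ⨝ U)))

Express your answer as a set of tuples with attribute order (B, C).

T ⋈ U (natural join on B): {(17, t, a, t, u), (17, u, z, t, u), (17, v, s, t, u), (25, y, d, n, q), (25, y, d, r, a), (34, m, y, b, r), (34, m, y, d, q), (34, m, y, s, v), (34, m, y, x, m), (34, m, y, y, v)}
π[B, C]: project onto (B, C) (5 duplicate(s) eliminated) → {(17, a), (17, s), (17, z), (25, d), (34, y)}
Apply σ_{C != s}; surviving tuples: {(17, a), (17, z), (25, d), (34, y)}

{(17, a), (17, z), (25, d), (34, y)}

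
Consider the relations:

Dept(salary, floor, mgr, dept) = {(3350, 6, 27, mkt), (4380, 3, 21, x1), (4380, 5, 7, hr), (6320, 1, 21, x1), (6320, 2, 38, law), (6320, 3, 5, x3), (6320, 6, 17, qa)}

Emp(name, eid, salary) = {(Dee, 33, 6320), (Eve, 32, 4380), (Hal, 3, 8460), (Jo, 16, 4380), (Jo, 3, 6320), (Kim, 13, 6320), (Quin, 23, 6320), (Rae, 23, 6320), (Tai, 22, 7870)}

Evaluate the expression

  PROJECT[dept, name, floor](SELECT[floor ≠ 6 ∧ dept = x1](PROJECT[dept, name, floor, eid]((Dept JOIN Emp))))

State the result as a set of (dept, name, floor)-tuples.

{(x1, Dee, 1), (x1, Eve, 3), (x1, Jo, 1), (x1, Jo, 3), (x1, Kim, 1), (x1, Quin, 1), (x1, Rae, 1)}

Natural join on salary: {(4380, 3, 21, x1, Eve, 32), (4380, 3, 21, x1, Jo, 16), (4380, 5, 7, hr, Eve, 32), (4380, 5, 7, hr, Jo, 16), (6320, 1, 21, x1, Dee, 33), (6320, 1, 21, x1, Jo, 3), (6320, 1, 21, x1, Kim, 13), (6320, 1, 21, x1, Quin, 23), (6320, 1, 21, x1, Rae, 23), (6320, 2, 38, law, Dee, 33), (6320, 2, 38, law, Jo, 3), (6320, 2, 38, law, Kim, 13), (6320, 2, 38, law, Quin, 23), (6320, 2, 38, law, Rae, 23), (6320, 3, 5, x3, Dee, 33), (6320, 3, 5, x3, Jo, 3), (6320, 3, 5, x3, Kim, 13), (6320, 3, 5, x3, Quin, 23), (6320, 3, 5, x3, Rae, 23), (6320, 6, 17, qa, Dee, 33), (6320, 6, 17, qa, Jo, 3), (6320, 6, 17, qa, Kim, 13), (6320, 6, 17, qa, Quin, 23), (6320, 6, 17, qa, Rae, 23)}
Keep only column(s) dept, name, floor, eid: {(hr, Eve, 5, 32), (hr, Jo, 5, 16), (law, Dee, 2, 33), (law, Jo, 2, 3), (law, Kim, 2, 13), (law, Quin, 2, 23), (law, Rae, 2, 23), (qa, Dee, 6, 33), (qa, Jo, 6, 3), (qa, Kim, 6, 13), (qa, Quin, 6, 23), (qa, Rae, 6, 23), (x1, Dee, 1, 33), (x1, Eve, 3, 32), (x1, Jo, 1, 3), (x1, Jo, 3, 16), (x1, Kim, 1, 13), (x1, Quin, 1, 23), (x1, Rae, 1, 23), (x3, Dee, 3, 33), (x3, Jo, 3, 3), (x3, Kim, 3, 13), (x3, Quin, 3, 23), (x3, Rae, 3, 23)}
σ[floor ≠ 6 ∧ dept = x1]: keep tuples satisfying floor ≠ 6 ∧ dept = x1 → {(x1, Dee, 1, 33), (x1, Eve, 3, 32), (x1, Jo, 1, 3), (x1, Jo, 3, 16), (x1, Kim, 1, 13), (x1, Quin, 1, 23), (x1, Rae, 1, 23)}
Keep only column(s) dept, name, floor: {(x1, Dee, 1), (x1, Eve, 3), (x1, Jo, 1), (x1, Jo, 3), (x1, Kim, 1), (x1, Quin, 1), (x1, Rae, 1)}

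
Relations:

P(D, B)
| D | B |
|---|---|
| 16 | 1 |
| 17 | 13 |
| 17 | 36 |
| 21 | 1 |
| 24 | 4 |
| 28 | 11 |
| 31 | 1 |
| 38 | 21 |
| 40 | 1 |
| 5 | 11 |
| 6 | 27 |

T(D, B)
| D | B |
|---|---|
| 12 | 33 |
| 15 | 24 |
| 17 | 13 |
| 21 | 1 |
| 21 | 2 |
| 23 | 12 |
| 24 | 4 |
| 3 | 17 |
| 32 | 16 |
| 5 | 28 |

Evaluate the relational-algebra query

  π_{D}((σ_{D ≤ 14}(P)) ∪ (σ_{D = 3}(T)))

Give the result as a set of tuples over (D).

{3, 5, 6}

Selection D ≤ 14: {(5, 11), (6, 27)}
Selection D = 3: {(3, 17)}
Taking the union: {(3, 17), (5, 11), (6, 27)}
Projecting to D: {3, 5, 6}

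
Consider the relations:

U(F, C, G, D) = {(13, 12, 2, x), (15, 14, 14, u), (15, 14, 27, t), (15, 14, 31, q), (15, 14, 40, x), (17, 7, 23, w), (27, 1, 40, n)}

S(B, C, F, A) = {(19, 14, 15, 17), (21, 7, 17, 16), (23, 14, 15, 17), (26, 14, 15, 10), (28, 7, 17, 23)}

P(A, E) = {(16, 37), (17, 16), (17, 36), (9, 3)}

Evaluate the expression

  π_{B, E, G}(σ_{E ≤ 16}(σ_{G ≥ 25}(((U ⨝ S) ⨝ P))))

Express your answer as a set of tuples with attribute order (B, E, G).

U ⋈ S (natural join on F, C): {(15, 14, 14, u, 19, 17), (15, 14, 14, u, 23, 17), (15, 14, 14, u, 26, 10), (15, 14, 27, t, 19, 17), (15, 14, 27, t, 23, 17), (15, 14, 27, t, 26, 10), (15, 14, 31, q, 19, 17), (15, 14, 31, q, 23, 17), (15, 14, 31, q, 26, 10), (15, 14, 40, x, 19, 17), (15, 14, 40, x, 23, 17), (15, 14, 40, x, 26, 10), (17, 7, 23, w, 21, 16), (17, 7, 23, w, 28, 23)}
(U ⨝ S) ⋈ P (natural join on A): {(15, 14, 14, u, 19, 17, 16), (15, 14, 14, u, 19, 17, 36), (15, 14, 14, u, 23, 17, 16), (15, 14, 14, u, 23, 17, 36), (15, 14, 27, t, 19, 17, 16), (15, 14, 27, t, 19, 17, 36), (15, 14, 27, t, 23, 17, 16), (15, 14, 27, t, 23, 17, 36), (15, 14, 31, q, 19, 17, 16), (15, 14, 31, q, 19, 17, 36), (15, 14, 31, q, 23, 17, 16), (15, 14, 31, q, 23, 17, 36), (15, 14, 40, x, 19, 17, 16), (15, 14, 40, x, 19, 17, 36), (15, 14, 40, x, 23, 17, 16), (15, 14, 40, x, 23, 17, 36), (17, 7, 23, w, 21, 16, 37)}
Selection G ≥ 25: {(15, 14, 27, t, 19, 17, 16), (15, 14, 27, t, 19, 17, 36), (15, 14, 27, t, 23, 17, 16), (15, 14, 27, t, 23, 17, 36), (15, 14, 31, q, 19, 17, 16), (15, 14, 31, q, 19, 17, 36), (15, 14, 31, q, 23, 17, 16), (15, 14, 31, q, 23, 17, 36), (15, 14, 40, x, 19, 17, 16), (15, 14, 40, x, 19, 17, 36), (15, 14, 40, x, 23, 17, 16), (15, 14, 40, x, 23, 17, 36)}
Selection E ≤ 16: {(15, 14, 27, t, 19, 17, 16), (15, 14, 27, t, 23, 17, 16), (15, 14, 31, q, 19, 17, 16), (15, 14, 31, q, 23, 17, 16), (15, 14, 40, x, 19, 17, 16), (15, 14, 40, x, 23, 17, 16)}
Projecting to B, E, G: {(19, 16, 27), (19, 16, 31), (19, 16, 40), (23, 16, 27), (23, 16, 31), (23, 16, 40)}

{(19, 16, 27), (19, 16, 31), (19, 16, 40), (23, 16, 27), (23, 16, 31), (23, 16, 40)}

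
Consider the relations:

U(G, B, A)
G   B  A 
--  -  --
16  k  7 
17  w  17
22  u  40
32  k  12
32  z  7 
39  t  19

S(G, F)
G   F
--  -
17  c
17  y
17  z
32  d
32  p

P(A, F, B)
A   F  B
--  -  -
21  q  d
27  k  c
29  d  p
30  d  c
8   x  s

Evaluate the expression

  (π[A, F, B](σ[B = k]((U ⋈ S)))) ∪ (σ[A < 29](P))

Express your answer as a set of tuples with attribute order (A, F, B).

{(12, d, k), (12, p, k), (21, q, d), (27, k, c), (8, x, s)}

U ⋈ S (natural join on G): {(17, w, 17, c), (17, w, 17, y), (17, w, 17, z), (32, k, 12, d), (32, k, 12, p), (32, z, 7, d), (32, z, 7, p)}
σ[B = k]: keep tuples satisfying B = k → {(32, k, 12, d), (32, k, 12, p)}
π_{A, F, B} gives {(12, d, k), (12, p, k)}.
σ[A < 29]: keep tuples satisfying A < 29 → {(21, q, d), (27, k, c), (8, x, s)}
Set union of the two operands is {(12, d, k), (12, p, k), (21, q, d), (27, k, c), (8, x, s)}.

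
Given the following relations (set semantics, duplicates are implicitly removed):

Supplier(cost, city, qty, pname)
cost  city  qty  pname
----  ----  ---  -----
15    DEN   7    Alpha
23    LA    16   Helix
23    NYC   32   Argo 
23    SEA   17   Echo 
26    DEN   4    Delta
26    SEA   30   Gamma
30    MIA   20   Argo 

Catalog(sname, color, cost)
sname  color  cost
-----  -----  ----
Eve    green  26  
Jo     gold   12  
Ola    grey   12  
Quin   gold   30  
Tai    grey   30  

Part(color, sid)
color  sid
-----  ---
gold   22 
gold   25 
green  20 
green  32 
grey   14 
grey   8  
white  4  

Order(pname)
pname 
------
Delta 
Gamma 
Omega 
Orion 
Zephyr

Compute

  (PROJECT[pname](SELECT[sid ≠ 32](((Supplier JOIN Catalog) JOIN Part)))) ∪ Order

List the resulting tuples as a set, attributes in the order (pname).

Natural join on cost: {(26, DEN, 4, Delta, Eve, green), (26, SEA, 30, Gamma, Eve, green), (30, MIA, 20, Argo, Quin, gold), (30, MIA, 20, Argo, Tai, grey)}
Natural join on color: {(26, DEN, 4, Delta, Eve, green, 20), (26, DEN, 4, Delta, Eve, green, 32), (26, SEA, 30, Gamma, Eve, green, 20), (26, SEA, 30, Gamma, Eve, green, 32), (30, MIA, 20, Argo, Quin, gold, 22), (30, MIA, 20, Argo, Quin, gold, 25), (30, MIA, 20, Argo, Tai, grey, 14), (30, MIA, 20, Argo, Tai, grey, 8)}
Filtering on sid ≠ 32 leaves {(26, DEN, 4, Delta, Eve, green, 20), (26, SEA, 30, Gamma, Eve, green, 20), (30, MIA, 20, Argo, Quin, gold, 22), (30, MIA, 20, Argo, Quin, gold, 25), (30, MIA, 20, Argo, Tai, grey, 14), (30, MIA, 20, Argo, Tai, grey, 8)}.
Projecting to pname (3 duplicate(s) eliminated): {Argo, Delta, Gamma}
Union: {Argo, Delta, Gamma} with {Delta, Gamma, Omega, Orion, Zephyr} → {Argo, Delta, Gamma, Omega, Orion, Zephyr}

{Argo, Delta, Gamma, Omega, Orion, Zephyr}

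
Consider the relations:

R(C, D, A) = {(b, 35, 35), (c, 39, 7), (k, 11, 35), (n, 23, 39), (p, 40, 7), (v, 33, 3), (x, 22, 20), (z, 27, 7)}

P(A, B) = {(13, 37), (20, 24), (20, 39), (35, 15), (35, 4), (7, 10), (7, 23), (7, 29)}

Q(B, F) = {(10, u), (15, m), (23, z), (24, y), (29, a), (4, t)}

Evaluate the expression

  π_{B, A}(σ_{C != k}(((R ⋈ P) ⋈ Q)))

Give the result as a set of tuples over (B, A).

R ⋈ P (natural join on A): {(b, 35, 35, 15), (b, 35, 35, 4), (c, 39, 7, 10), (c, 39, 7, 23), (c, 39, 7, 29), (k, 11, 35, 15), (k, 11, 35, 4), (p, 40, 7, 10), (p, 40, 7, 23), (p, 40, 7, 29), (x, 22, 20, 24), (x, 22, 20, 39), (z, 27, 7, 10), (z, 27, 7, 23), (z, 27, 7, 29)}
(R ⋈ P) ⋈ Q (natural join on B): {(b, 35, 35, 15, m), (b, 35, 35, 4, t), (c, 39, 7, 10, u), (c, 39, 7, 23, z), (c, 39, 7, 29, a), (k, 11, 35, 15, m), (k, 11, 35, 4, t), (p, 40, 7, 10, u), (p, 40, 7, 23, z), (p, 40, 7, 29, a), (x, 22, 20, 24, y), (z, 27, 7, 10, u), (z, 27, 7, 23, z), (z, 27, 7, 29, a)}
Apply σ_{C != k}; surviving tuples: {(b, 35, 35, 15, m), (b, 35, 35, 4, t), (c, 39, 7, 10, u), (c, 39, 7, 23, z), (c, 39, 7, 29, a), (p, 40, 7, 10, u), (p, 40, 7, 23, z), (p, 40, 7, 29, a), (x, 22, 20, 24, y), (z, 27, 7, 10, u), (z, 27, 7, 23, z), (z, 27, 7, 29, a)}
π[B, A]: project onto (B, A) (6 duplicate(s) eliminated) → {(10, 7), (15, 35), (23, 7), (24, 20), (29, 7), (4, 35)}

{(10, 7), (15, 35), (23, 7), (24, 20), (29, 7), (4, 35)}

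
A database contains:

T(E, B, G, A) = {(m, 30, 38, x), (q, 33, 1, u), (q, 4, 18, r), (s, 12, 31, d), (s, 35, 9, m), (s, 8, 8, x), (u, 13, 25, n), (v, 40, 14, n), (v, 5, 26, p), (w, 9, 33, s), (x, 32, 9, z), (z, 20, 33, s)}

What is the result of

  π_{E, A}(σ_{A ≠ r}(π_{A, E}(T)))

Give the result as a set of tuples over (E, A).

{(m, x), (q, u), (s, d), (s, m), (s, x), (u, n), (v, n), (v, p), (w, s), (x, z), (z, s)}

π_{A, E} gives {(d, s), (m, s), (n, u), (n, v), (p, v), (r, q), (s, w), (s, z), (u, q), (x, m), (x, s), (z, x)}.
σ[A ≠ r]: keep tuples satisfying A ≠ r → {(d, s), (m, s), (n, u), (n, v), (p, v), (s, w), (s, z), (u, q), (x, m), (x, s), (z, x)}
π_{E, A} gives {(m, x), (q, u), (s, d), (s, m), (s, x), (u, n), (v, n), (v, p), (w, s), (x, z), (z, s)}.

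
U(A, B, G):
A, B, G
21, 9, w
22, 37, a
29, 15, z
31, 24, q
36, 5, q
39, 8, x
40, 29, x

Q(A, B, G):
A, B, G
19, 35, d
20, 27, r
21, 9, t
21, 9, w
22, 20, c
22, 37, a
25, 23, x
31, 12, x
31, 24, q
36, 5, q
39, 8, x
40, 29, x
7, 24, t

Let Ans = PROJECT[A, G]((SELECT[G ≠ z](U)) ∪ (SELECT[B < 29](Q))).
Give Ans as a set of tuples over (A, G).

Filtering on G ≠ z leaves {(21, 9, w), (22, 37, a), (31, 24, q), (36, 5, q), (39, 8, x), (40, 29, x)}.
Filtering on B < 29 leaves {(20, 27, r), (21, 9, t), (21, 9, w), (22, 20, c), (25, 23, x), (31, 12, x), (31, 24, q), (36, 5, q), (39, 8, x), (7, 24, t)}.
Union: {(21, 9, w), (22, 37, a), (31, 24, q), (36, 5, q), (39, 8, x), (40, 29, x)} with {(20, 27, r), (21, 9, t), (21, 9, w), (22, 20, c), (25, 23, x), (31, 12, x), (31, 24, q), (36, 5, q), (39, 8, x), (7, 24, t)} → {(20, 27, r), (21, 9, t), (21, 9, w), (22, 20, c), (22, 37, a), (25, 23, x), (31, 12, x), (31, 24, q), (36, 5, q), (39, 8, x), (40, 29, x), (7, 24, t)}
Keep only column(s) A, G: {(20, r), (21, t), (21, w), (22, a), (22, c), (25, x), (31, q), (31, x), (36, q), (39, x), (40, x), (7, t)}

{(20, r), (21, t), (21, w), (22, a), (22, c), (25, x), (31, q), (31, x), (36, q), (39, x), (40, x), (7, t)}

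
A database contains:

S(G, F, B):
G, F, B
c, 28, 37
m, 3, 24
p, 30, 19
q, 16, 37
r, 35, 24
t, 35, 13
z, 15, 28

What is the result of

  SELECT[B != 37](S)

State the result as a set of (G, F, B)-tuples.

{(m, 3, 24), (p, 30, 19), (r, 35, 24), (t, 35, 13), (z, 15, 28)}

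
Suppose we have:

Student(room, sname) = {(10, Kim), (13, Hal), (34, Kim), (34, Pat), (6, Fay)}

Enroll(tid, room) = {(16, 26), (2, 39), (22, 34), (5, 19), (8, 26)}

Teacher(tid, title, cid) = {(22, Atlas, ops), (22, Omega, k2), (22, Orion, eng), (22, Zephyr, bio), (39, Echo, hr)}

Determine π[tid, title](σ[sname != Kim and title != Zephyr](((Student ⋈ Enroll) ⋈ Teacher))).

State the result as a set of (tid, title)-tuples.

{(22, Atlas), (22, Omega), (22, Orion)}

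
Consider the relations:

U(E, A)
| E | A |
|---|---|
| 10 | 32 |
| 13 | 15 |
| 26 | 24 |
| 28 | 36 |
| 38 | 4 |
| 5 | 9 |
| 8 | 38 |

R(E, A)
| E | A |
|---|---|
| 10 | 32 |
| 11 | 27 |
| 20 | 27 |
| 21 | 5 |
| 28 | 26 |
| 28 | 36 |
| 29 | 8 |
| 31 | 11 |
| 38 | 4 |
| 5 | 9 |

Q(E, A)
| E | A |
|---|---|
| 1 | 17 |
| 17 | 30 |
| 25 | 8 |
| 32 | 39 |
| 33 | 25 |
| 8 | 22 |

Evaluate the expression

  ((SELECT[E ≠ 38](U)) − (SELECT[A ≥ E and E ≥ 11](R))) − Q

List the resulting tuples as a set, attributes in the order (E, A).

Filtering on E ≠ 38 leaves {(10, 32), (13, 15), (26, 24), (28, 36), (5, 9), (8, 38)}.
Filtering on A ≥ E and E ≥ 11 leaves {(11, 27), (20, 27), (28, 36)}.
Set difference of the two operands is {(10, 32), (13, 15), (26, 24), (5, 9), (8, 38)}.
Set difference of the two operands is {(10, 32), (13, 15), (26, 24), (5, 9), (8, 38)}.

{(10, 32), (13, 15), (26, 24), (5, 9), (8, 38)}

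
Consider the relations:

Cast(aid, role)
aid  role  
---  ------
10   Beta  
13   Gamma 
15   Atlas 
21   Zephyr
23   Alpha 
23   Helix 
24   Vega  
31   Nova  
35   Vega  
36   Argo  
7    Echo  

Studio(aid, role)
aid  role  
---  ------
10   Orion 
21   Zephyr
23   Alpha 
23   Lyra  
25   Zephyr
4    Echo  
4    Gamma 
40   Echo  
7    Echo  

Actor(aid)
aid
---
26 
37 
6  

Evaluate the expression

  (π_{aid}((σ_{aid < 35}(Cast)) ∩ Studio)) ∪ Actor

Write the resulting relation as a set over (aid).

Apply σ_{aid < 35}; surviving tuples: {(10, Beta), (13, Gamma), (15, Atlas), (21, Zephyr), (23, Alpha), (23, Helix), (24, Vega), (31, Nova), (7, Echo)}
Taking the intersection: {(21, Zephyr), (23, Alpha), (7, Echo)}
Keep only column(s) aid: {21, 23, 7}
Taking the union: {21, 23, 26, 37, 6, 7}

{21, 23, 26, 37, 6, 7}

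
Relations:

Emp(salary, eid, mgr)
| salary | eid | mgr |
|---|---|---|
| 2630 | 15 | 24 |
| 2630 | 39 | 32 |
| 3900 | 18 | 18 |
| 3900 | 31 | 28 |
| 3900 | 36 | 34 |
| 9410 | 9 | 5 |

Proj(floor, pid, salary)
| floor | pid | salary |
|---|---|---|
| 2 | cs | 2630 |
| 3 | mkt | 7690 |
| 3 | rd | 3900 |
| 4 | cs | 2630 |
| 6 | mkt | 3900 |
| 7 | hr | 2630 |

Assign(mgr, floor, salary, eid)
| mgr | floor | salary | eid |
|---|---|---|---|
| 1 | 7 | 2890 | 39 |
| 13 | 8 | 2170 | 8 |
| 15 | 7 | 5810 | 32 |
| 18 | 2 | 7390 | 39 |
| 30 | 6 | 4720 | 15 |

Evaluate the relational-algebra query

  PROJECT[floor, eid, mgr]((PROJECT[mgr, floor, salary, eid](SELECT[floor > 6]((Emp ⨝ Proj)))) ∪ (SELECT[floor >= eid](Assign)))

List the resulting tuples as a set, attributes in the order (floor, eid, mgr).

Joining Emp and Proj on salary yields {(2630, 15, 24, 2, cs), (2630, 15, 24, 4, cs), (2630, 15, 24, 7, hr), (2630, 39, 32, 2, cs), (2630, 39, 32, 4, cs), (2630, 39, 32, 7, hr), (3900, 18, 18, 3, rd), (3900, 18, 18, 6, mkt), (3900, 31, 28, 3, rd), (3900, 31, 28, 6, mkt), (3900, 36, 34, 3, rd), (3900, 36, 34, 6, mkt)}.
σ[floor > 6]: keep tuples satisfying floor > 6 → {(2630, 15, 24, 7, hr), (2630, 39, 32, 7, hr)}
Keep only column(s) mgr, floor, salary, eid: {(24, 7, 2630, 15), (32, 7, 2630, 39)}
σ[floor >= eid]: keep tuples satisfying floor >= eid → {(13, 8, 2170, 8)}
Union: {(24, 7, 2630, 15), (32, 7, 2630, 39)} with {(13, 8, 2170, 8)} → {(13, 8, 2170, 8), (24, 7, 2630, 15), (32, 7, 2630, 39)}
Keep only column(s) floor, eid, mgr: {(7, 15, 24), (7, 39, 32), (8, 8, 13)}

{(7, 15, 24), (7, 39, 32), (8, 8, 13)}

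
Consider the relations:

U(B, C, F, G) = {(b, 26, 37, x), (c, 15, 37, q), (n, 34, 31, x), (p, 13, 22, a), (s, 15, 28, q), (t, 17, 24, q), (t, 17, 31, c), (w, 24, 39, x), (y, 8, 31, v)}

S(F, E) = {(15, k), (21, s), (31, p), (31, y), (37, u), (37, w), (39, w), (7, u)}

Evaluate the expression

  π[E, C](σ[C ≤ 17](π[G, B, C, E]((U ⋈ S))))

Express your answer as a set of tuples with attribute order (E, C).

Joining U and S on F yields {(b, 26, 37, x, u), (b, 26, 37, x, w), (c, 15, 37, q, u), (c, 15, 37, q, w), (n, 34, 31, x, p), (n, 34, 31, x, y), (t, 17, 31, c, p), (t, 17, 31, c, y), (w, 24, 39, x, w), (y, 8, 31, v, p), (y, 8, 31, v, y)}.
Keep only column(s) G, B, C, E: {(c, t, 17, p), (c, t, 17, y), (q, c, 15, u), (q, c, 15, w), (v, y, 8, p), (v, y, 8, y), (x, b, 26, u), (x, b, 26, w), (x, n, 34, p), (x, n, 34, y), (x, w, 24, w)}
σ[C ≤ 17]: keep tuples satisfying C ≤ 17 → {(c, t, 17, p), (c, t, 17, y), (q, c, 15, u), (q, c, 15, w), (v, y, 8, p), (v, y, 8, y)}
Keep only column(s) E, C: {(p, 17), (p, 8), (u, 15), (w, 15), (y, 17), (y, 8)}

{(p, 17), (p, 8), (u, 15), (w, 15), (y, 17), (y, 8)}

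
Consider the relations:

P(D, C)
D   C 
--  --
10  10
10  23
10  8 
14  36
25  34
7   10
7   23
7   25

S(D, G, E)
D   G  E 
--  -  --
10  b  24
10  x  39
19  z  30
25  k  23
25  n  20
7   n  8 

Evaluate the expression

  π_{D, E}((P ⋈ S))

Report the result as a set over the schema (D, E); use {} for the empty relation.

Joining P and S on D yields {(10, 10, b, 24), (10, 10, x, 39), (10, 23, b, 24), (10, 23, x, 39), (10, 8, b, 24), (10, 8, x, 39), (25, 34, k, 23), (25, 34, n, 20), (7, 10, n, 8), (7, 23, n, 8), (7, 25, n, 8)}.
π[D, E]: project onto (D, E) (6 duplicate(s) eliminated) → {(10, 24), (10, 39), (25, 20), (25, 23), (7, 8)}

{(10, 24), (10, 39), (25, 20), (25, 23), (7, 8)}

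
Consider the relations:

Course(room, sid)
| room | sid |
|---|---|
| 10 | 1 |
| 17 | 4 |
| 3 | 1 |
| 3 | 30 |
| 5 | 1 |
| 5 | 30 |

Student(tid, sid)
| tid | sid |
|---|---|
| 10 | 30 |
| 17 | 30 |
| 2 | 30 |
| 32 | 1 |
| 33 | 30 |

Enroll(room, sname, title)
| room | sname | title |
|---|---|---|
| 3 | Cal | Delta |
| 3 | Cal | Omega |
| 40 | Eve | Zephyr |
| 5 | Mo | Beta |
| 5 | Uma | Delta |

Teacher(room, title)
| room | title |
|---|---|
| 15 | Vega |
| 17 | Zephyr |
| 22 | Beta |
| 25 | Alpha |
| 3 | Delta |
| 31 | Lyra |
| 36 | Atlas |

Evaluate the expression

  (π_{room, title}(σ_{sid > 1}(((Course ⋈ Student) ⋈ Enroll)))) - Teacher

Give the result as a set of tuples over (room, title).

Joining Course and Student on sid yields {(10, 1, 32), (3, 1, 32), (3, 30, 10), (3, 30, 17), (3, 30, 2), (3, 30, 33), (5, 1, 32), (5, 30, 10), (5, 30, 17), (5, 30, 2), (5, 30, 33)}.
Joining (Course ⋈ Student) and Enroll on room yields {(3, 1, 32, Cal, Delta), (3, 1, 32, Cal, Omega), (3, 30, 10, Cal, Delta), (3, 30, 10, Cal, Omega), (3, 30, 17, Cal, Delta), (3, 30, 17, Cal, Omega), (3, 30, 2, Cal, Delta), (3, 30, 2, Cal, Omega), (3, 30, 33, Cal, Delta), (3, 30, 33, Cal, Omega), (5, 1, 32, Mo, Beta), (5, 1, 32, Uma, Delta), (5, 30, 10, Mo, Beta), (5, 30, 10, Uma, Delta), (5, 30, 17, Mo, Beta), (5, 30, 17, Uma, Delta), (5, 30, 2, Mo, Beta), (5, 30, 2, Uma, Delta), (5, 30, 33, Mo, Beta), (5, 30, 33, Uma, Delta)}.
Filtering on sid > 1 leaves {(3, 30, 10, Cal, Delta), (3, 30, 10, Cal, Omega), (3, 30, 17, Cal, Delta), (3, 30, 17, Cal, Omega), (3, 30, 2, Cal, Delta), (3, 30, 2, Cal, Omega), (3, 30, 33, Cal, Delta), (3, 30, 33, Cal, Omega), (5, 30, 10, Mo, Beta), (5, 30, 10, Uma, Delta), (5, 30, 17, Mo, Beta), (5, 30, 17, Uma, Delta), (5, 30, 2, Mo, Beta), (5, 30, 2, Uma, Delta), (5, 30, 33, Mo, Beta), (5, 30, 33, Uma, Delta)}.
Keep only column(s) room, title (12 duplicate(s) eliminated): {(3, Delta), (3, Omega), (5, Beta), (5, Delta)}
Set difference of the two operands is {(3, Omega), (5, Beta), (5, Delta)}.

{(3, Omega), (5, Beta), (5, Delta)}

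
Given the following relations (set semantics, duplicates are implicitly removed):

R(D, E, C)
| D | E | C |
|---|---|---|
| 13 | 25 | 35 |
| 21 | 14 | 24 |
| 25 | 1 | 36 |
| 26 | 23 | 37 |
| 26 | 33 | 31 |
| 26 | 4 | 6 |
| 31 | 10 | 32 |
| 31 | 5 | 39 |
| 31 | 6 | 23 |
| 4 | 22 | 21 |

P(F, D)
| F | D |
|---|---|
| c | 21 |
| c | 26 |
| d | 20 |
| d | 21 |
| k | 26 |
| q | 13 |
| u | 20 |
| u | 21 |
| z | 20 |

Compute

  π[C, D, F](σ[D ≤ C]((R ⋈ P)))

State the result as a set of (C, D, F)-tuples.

R ⋈ P (natural join on D): {(13, 25, 35, q), (21, 14, 24, c), (21, 14, 24, d), (21, 14, 24, u), (26, 23, 37, c), (26, 23, 37, k), (26, 33, 31, c), (26, 33, 31, k), (26, 4, 6, c), (26, 4, 6, k)}
σ[D ≤ C]: keep tuples satisfying D ≤ C → {(13, 25, 35, q), (21, 14, 24, c), (21, 14, 24, d), (21, 14, 24, u), (26, 23, 37, c), (26, 23, 37, k), (26, 33, 31, c), (26, 33, 31, k)}
Keep only column(s) C, D, F: {(24, 21, c), (24, 21, d), (24, 21, u), (31, 26, c), (31, 26, k), (35, 13, q), (37, 26, c), (37, 26, k)}

{(24, 21, c), (24, 21, d), (24, 21, u), (31, 26, c), (31, 26, k), (35, 13, q), (37, 26, c), (37, 26, k)}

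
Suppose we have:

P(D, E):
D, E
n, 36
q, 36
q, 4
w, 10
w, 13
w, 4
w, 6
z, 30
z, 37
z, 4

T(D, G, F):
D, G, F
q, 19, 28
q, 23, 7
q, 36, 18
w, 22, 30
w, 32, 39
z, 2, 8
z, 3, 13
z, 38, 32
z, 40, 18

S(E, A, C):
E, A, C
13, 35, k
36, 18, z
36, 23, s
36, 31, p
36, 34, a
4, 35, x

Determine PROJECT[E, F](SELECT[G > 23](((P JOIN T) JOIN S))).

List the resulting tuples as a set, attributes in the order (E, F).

{(13, 39), (36, 18), (4, 18), (4, 32), (4, 39)}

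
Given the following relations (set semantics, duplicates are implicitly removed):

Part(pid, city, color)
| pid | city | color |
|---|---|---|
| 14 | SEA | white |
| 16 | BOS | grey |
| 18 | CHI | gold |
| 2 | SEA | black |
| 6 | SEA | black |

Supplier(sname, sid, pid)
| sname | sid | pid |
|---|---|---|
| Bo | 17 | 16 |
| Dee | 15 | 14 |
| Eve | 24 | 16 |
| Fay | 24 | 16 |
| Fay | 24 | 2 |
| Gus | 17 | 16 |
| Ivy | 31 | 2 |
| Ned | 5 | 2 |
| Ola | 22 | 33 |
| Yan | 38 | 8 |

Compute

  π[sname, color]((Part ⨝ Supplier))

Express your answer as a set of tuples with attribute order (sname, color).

Natural join on pid: {(14, SEA, white, Dee, 15), (16, BOS, grey, Bo, 17), (16, BOS, grey, Eve, 24), (16, BOS, grey, Fay, 24), (16, BOS, grey, Gus, 17), (2, SEA, black, Fay, 24), (2, SEA, black, Ivy, 31), (2, SEA, black, Ned, 5)}
π_{sname, color} gives {(Bo, grey), (Dee, white), (Eve, grey), (Fay, black), (Fay, grey), (Gus, grey), (Ivy, black), (Ned, black)}.

{(Bo, grey), (Dee, white), (Eve, grey), (Fay, black), (Fay, grey), (Gus, grey), (Ivy, black), (Ned, black)}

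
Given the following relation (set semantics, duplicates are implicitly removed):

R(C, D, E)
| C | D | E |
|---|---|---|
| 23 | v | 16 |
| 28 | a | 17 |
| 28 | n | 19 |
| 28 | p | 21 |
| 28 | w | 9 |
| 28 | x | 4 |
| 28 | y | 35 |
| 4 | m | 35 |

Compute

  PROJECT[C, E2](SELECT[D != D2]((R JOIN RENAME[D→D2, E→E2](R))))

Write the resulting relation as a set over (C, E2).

ρ[D→D2, E→E2]: schema becomes (C, D2, E2); tuples unchanged.
Joining R and RENAME[D→D2, E→E2](R) on C yields {(23, v, 16, v, 16), (28, a, 17, a, 17), (28, a, 17, n, 19), (28, a, 17, p, 21), (28, a, 17, w, 9), (28, a, 17, x, 4), (28, a, 17, y, 35), (28, n, 19, a, 17), (28, n, 19, n, 19), (28, n, 19, p, 21), (28, n, 19, w, 9), (28, n, 19, x, 4), (28, n, 19, y, 35), (28, p, 21, a, 17), (28, p, 21, n, 19), (28, p, 21, p, 21), (28, p, 21, w, 9), (28, p, 21, x, 4), (28, p, 21, y, 35), (28, w, 9, a, 17), (28, w, 9, n, 19), (28, w, 9, p, 21), (28, w, 9, w, 9), (28, w, 9, x, 4), (28, w, 9, y, 35), (28, x, 4, a, 17), (28, x, 4, n, 19), (28, x, 4, p, 21), (28, x, 4, w, 9), (28, x, 4, x, 4), (28, x, 4, y, 35), (28, y, 35, a, 17), (28, y, 35, n, 19), (28, y, 35, p, 21), (28, y, 35, w, 9), (28, y, 35, x, 4), (28, y, 35, y, 35), (4, m, 35, m, 35)}.
Apply σ_{D != D2}; surviving tuples: {(28, a, 17, n, 19), (28, a, 17, p, 21), (28, a, 17, w, 9), (28, a, 17, x, 4), (28, a, 17, y, 35), (28, n, 19, a, 17), (28, n, 19, p, 21), (28, n, 19, w, 9), (28, n, 19, x, 4), (28, n, 19, y, 35), (28, p, 21, a, 17), (28, p, 21, n, 19), (28, p, 21, w, 9), (28, p, 21, x, 4), (28, p, 21, y, 35), (28, w, 9, a, 17), (28, w, 9, n, 19), (28, w, 9, p, 21), (28, w, 9, x, 4), (28, w, 9, y, 35), (28, x, 4, a, 17), (28, x, 4, n, 19), (28, x, 4, p, 21), (28, x, 4, w, 9), (28, x, 4, y, 35), (28, y, 35, a, 17), (28, y, 35, n, 19), (28, y, 35, p, 21), (28, y, 35, w, 9), (28, y, 35, x, 4)}
Keep only column(s) C, E2 (24 duplicate(s) eliminated): {(28, 17), (28, 19), (28, 21), (28, 35), (28, 4), (28, 9)}

{(28, 17), (28, 19), (28, 21), (28, 35), (28, 4), (28, 9)}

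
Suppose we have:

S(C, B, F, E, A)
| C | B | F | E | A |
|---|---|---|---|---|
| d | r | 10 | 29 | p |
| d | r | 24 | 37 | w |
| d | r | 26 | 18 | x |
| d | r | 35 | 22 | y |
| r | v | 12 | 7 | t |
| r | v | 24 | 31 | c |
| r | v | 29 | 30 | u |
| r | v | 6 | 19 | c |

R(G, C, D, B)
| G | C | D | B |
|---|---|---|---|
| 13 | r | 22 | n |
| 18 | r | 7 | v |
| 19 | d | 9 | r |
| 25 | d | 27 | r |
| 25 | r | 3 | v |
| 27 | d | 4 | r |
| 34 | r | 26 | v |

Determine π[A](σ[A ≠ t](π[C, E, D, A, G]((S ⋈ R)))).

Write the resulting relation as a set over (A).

S ⋈ R (natural join on C, B): {(d, r, 10, 29, p, 19, 9), (d, r, 10, 29, p, 25, 27), (d, r, 10, 29, p, 27, 4), (d, r, 24, 37, w, 19, 9), (d, r, 24, 37, w, 25, 27), (d, r, 24, 37, w, 27, 4), (d, r, 26, 18, x, 19, 9), (d, r, 26, 18, x, 25, 27), (d, r, 26, 18, x, 27, 4), (d, r, 35, 22, y, 19, 9), (d, r, 35, 22, y, 25, 27), (d, r, 35, 22, y, 27, 4), (r, v, 12, 7, t, 18, 7), (r, v, 12, 7, t, 25, 3), (r, v, 12, 7, t, 34, 26), (r, v, 24, 31, c, 18, 7), (r, v, 24, 31, c, 25, 3), (r, v, 24, 31, c, 34, 26), (r, v, 29, 30, u, 18, 7), (r, v, 29, 30, u, 25, 3), (r, v, 29, 30, u, 34, 26), (r, v, 6, 19, c, 18, 7), (r, v, 6, 19, c, 25, 3), (r, v, 6, 19, c, 34, 26)}
π_{C, E, D, A, G} gives {(d, 18, 27, x, 25), (d, 18, 4, x, 27), (d, 18, 9, x, 19), (d, 22, 27, y, 25), (d, 22, 4, y, 27), (d, 22, 9, y, 19), (d, 29, 27, p, 25), (d, 29, 4, p, 27), (d, 29, 9, p, 19), (d, 37, 27, w, 25), (d, 37, 4, w, 27), (d, 37, 9, w, 19), (r, 19, 26, c, 34), (r, 19, 3, c, 25), (r, 19, 7, c, 18), (r, 30, 26, u, 34), (r, 30, 3, u, 25), (r, 30, 7, u, 18), (r, 31, 26, c, 34), (r, 31, 3, c, 25), (r, 31, 7, c, 18), (r, 7, 26, t, 34), (r, 7, 3, t, 25), (r, 7, 7, t, 18)}.
Filtering on A ≠ t leaves {(d, 18, 27, x, 25), (d, 18, 4, x, 27), (d, 18, 9, x, 19), (d, 22, 27, y, 25), (d, 22, 4, y, 27), (d, 22, 9, y, 19), (d, 29, 27, p, 25), (d, 29, 4, p, 27), (d, 29, 9, p, 19), (d, 37, 27, w, 25), (d, 37, 4, w, 27), (d, 37, 9, w, 19), (r, 19, 26, c, 34), (r, 19, 3, c, 25), (r, 19, 7, c, 18), (r, 30, 26, u, 34), (r, 30, 3, u, 25), (r, 30, 7, u, 18), (r, 31, 26, c, 34), (r, 31, 3, c, 25), (r, 31, 7, c, 18)}.
π_{A} gives {c, p, u, w, x, y} (15 duplicate(s) eliminated).

{c, p, u, w, x, y}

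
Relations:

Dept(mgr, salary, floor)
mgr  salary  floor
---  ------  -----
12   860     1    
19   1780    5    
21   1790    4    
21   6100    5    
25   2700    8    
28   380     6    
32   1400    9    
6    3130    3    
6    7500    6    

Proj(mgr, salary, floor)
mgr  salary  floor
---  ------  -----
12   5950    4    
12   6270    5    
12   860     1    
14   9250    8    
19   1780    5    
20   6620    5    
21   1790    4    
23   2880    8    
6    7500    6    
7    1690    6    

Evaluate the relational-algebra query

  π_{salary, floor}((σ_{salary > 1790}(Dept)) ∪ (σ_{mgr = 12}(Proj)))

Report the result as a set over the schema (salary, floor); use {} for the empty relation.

Apply σ_{salary > 1790}; surviving tuples: {(21, 6100, 5), (25, 2700, 8), (6, 3130, 3), (6, 7500, 6)}
Apply σ_{mgr = 12}; surviving tuples: {(12, 5950, 4), (12, 6270, 5), (12, 860, 1)}
Set union of the two operands is {(12, 5950, 4), (12, 6270, 5), (12, 860, 1), (21, 6100, 5), (25, 2700, 8), (6, 3130, 3), (6, 7500, 6)}.
Projecting to salary, floor: {(2700, 8), (3130, 3), (5950, 4), (6100, 5), (6270, 5), (7500, 6), (860, 1)}

{(2700, 8), (3130, 3), (5950, 4), (6100, 5), (6270, 5), (7500, 6), (860, 1)}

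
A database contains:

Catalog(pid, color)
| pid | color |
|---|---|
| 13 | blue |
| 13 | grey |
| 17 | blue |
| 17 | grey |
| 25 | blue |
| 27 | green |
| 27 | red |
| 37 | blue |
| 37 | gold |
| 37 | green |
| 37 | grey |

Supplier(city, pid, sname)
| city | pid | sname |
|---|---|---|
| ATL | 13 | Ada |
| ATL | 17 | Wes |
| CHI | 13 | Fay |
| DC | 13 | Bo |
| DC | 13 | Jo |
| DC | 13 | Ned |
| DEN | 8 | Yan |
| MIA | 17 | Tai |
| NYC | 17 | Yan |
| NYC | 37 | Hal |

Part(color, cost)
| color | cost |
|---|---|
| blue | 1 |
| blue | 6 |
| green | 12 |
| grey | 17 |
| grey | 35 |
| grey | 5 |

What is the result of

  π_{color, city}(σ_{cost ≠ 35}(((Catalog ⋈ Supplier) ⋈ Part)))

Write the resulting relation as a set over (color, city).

Catalog ⋈ Supplier (natural join on pid): {(13, blue, ATL, Ada), (13, blue, CHI, Fay), (13, blue, DC, Bo), (13, blue, DC, Jo), (13, blue, DC, Ned), (13, grey, ATL, Ada), (13, grey, CHI, Fay), (13, grey, DC, Bo), (13, grey, DC, Jo), (13, grey, DC, Ned), (17, blue, ATL, Wes), (17, blue, MIA, Tai), (17, blue, NYC, Yan), (17, grey, ATL, Wes), (17, grey, MIA, Tai), (17, grey, NYC, Yan), (37, blue, NYC, Hal), (37, gold, NYC, Hal), (37, green, NYC, Hal), (37, grey, NYC, Hal)}
(Catalog ⋈ Supplier) ⋈ Part (natural join on color): {(13, blue, ATL, Ada, 1), (13, blue, ATL, Ada, 6), (13, blue, CHI, Fay, 1), (13, blue, CHI, Fay, 6), (13, blue, DC, Bo, 1), (13, blue, DC, Bo, 6), (13, blue, DC, Jo, 1), (13, blue, DC, Jo, 6), (13, blue, DC, Ned, 1), (13, blue, DC, Ned, 6), (13, grey, ATL, Ada, 17), (13, grey, ATL, Ada, 35), (13, grey, ATL, Ada, 5), (13, grey, CHI, Fay, 17), (13, grey, CHI, Fay, 35), (13, grey, CHI, Fay, 5), (13, grey, DC, Bo, 17), (13, grey, DC, Bo, 35), (13, grey, DC, Bo, 5), (13, grey, DC, Jo, 17), (13, grey, DC, Jo, 35), (13, grey, DC, Jo, 5), (13, grey, DC, Ned, 17), (13, grey, DC, Ned, 35), (13, grey, DC, Ned, 5), (17, blue, ATL, Wes, 1), (17, blue, ATL, Wes, 6), (17, blue, MIA, Tai, 1), (17, blue, MIA, Tai, 6), (17, blue, NYC, Yan, 1), (17, blue, NYC, Yan, 6), (17, grey, ATL, Wes, 17), (17, grey, ATL, Wes, 35), (17, grey, ATL, Wes, 5), (17, grey, MIA, Tai, 17), (17, grey, MIA, Tai, 35), (17, grey, MIA, Tai, 5), (17, grey, NYC, Yan, 17), (17, grey, NYC, Yan, 35), (17, grey, NYC, Yan, 5), (37, blue, NYC, Hal, 1), (37, blue, NYC, Hal, 6), (37, green, NYC, Hal, 12), (37, grey, NYC, Hal, 17), (37, grey, NYC, Hal, 35), (37, grey, NYC, Hal, 5)}
Filtering on cost ≠ 35 leaves {(13, blue, ATL, Ada, 1), (13, blue, ATL, Ada, 6), (13, blue, CHI, Fay, 1), (13, blue, CHI, Fay, 6), (13, blue, DC, Bo, 1), (13, blue, DC, Bo, 6), (13, blue, DC, Jo, 1), (13, blue, DC, Jo, 6), (13, blue, DC, Ned, 1), (13, blue, DC, Ned, 6), (13, grey, ATL, Ada, 17), (13, grey, ATL, Ada, 5), (13, grey, CHI, Fay, 17), (13, grey, CHI, Fay, 5), (13, grey, DC, Bo, 17), (13, grey, DC, Bo, 5), (13, grey, DC, Jo, 17), (13, grey, DC, Jo, 5), (13, grey, DC, Ned, 17), (13, grey, DC, Ned, 5), (17, blue, ATL, Wes, 1), (17, blue, ATL, Wes, 6), (17, blue, MIA, Tai, 1), (17, blue, MIA, Tai, 6), (17, blue, NYC, Yan, 1), (17, blue, NYC, Yan, 6), (17, grey, ATL, Wes, 17), (17, grey, ATL, Wes, 5), (17, grey, MIA, Tai, 17), (17, grey, MIA, Tai, 5), (17, grey, NYC, Yan, 17), (17, grey, NYC, Yan, 5), (37, blue, NYC, Hal, 1), (37, blue, NYC, Hal, 6), (37, green, NYC, Hal, 12), (37, grey, NYC, Hal, 17), (37, grey, NYC, Hal, 5)}.
π[color, city]: project onto (color, city) (26 duplicate(s) eliminated) → {(blue, ATL), (blue, CHI), (blue, DC), (blue, MIA), (blue, NYC), (green, NYC), (grey, ATL), (grey, CHI), (grey, DC), (grey, MIA), (grey, NYC)}

{(blue, ATL), (blue, CHI), (blue, DC), (blue, MIA), (blue, NYC), (green, NYC), (grey, ATL), (grey, CHI), (grey, DC), (grey, MIA), (grey, NYC)}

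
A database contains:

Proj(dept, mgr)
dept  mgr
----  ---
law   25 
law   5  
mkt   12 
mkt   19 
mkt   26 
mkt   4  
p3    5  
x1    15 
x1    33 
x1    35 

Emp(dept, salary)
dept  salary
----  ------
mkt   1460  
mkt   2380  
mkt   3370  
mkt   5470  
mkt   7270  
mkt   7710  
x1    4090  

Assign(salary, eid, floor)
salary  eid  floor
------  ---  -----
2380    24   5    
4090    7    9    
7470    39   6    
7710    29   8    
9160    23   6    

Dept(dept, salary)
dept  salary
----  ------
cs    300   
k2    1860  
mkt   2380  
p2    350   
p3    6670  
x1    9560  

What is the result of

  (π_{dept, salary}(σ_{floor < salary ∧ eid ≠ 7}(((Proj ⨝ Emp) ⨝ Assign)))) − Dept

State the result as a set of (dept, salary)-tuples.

{(mkt, 7710)}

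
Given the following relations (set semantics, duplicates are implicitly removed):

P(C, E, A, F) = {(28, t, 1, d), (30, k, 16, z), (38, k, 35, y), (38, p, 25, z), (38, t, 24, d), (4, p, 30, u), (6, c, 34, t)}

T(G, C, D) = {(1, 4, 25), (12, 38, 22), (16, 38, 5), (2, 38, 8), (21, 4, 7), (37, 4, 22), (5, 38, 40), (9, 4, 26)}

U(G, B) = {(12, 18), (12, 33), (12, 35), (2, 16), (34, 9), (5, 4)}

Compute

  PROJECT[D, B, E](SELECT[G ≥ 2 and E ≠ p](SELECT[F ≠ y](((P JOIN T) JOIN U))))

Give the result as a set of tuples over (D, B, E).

{(22, 18, t), (22, 33, t), (22, 35, t), (40, 4, t), (8, 16, t)}

P ⋈ T (natural join on C): {(38, k, 35, y, 12, 22), (38, k, 35, y, 16, 5), (38, k, 35, y, 2, 8), (38, k, 35, y, 5, 40), (38, p, 25, z, 12, 22), (38, p, 25, z, 16, 5), (38, p, 25, z, 2, 8), (38, p, 25, z, 5, 40), (38, t, 24, d, 12, 22), (38, t, 24, d, 16, 5), (38, t, 24, d, 2, 8), (38, t, 24, d, 5, 40), (4, p, 30, u, 1, 25), (4, p, 30, u, 21, 7), (4, p, 30, u, 37, 22), (4, p, 30, u, 9, 26)}
(P JOIN T) ⋈ U (natural join on G): {(38, k, 35, y, 12, 22, 18), (38, k, 35, y, 12, 22, 33), (38, k, 35, y, 12, 22, 35), (38, k, 35, y, 2, 8, 16), (38, k, 35, y, 5, 40, 4), (38, p, 25, z, 12, 22, 18), (38, p, 25, z, 12, 22, 33), (38, p, 25, z, 12, 22, 35), (38, p, 25, z, 2, 8, 16), (38, p, 25, z, 5, 40, 4), (38, t, 24, d, 12, 22, 18), (38, t, 24, d, 12, 22, 33), (38, t, 24, d, 12, 22, 35), (38, t, 24, d, 2, 8, 16), (38, t, 24, d, 5, 40, 4)}
σ[F ≠ y]: keep tuples satisfying F ≠ y → {(38, p, 25, z, 12, 22, 18), (38, p, 25, z, 12, 22, 33), (38, p, 25, z, 12, 22, 35), (38, p, 25, z, 2, 8, 16), (38, p, 25, z, 5, 40, 4), (38, t, 24, d, 12, 22, 18), (38, t, 24, d, 12, 22, 33), (38, t, 24, d, 12, 22, 35), (38, t, 24, d, 2, 8, 16), (38, t, 24, d, 5, 40, 4)}
σ[G ≥ 2 and E ≠ p]: keep tuples satisfying G ≥ 2 and E ≠ p → {(38, t, 24, d, 12, 22, 18), (38, t, 24, d, 12, 22, 33), (38, t, 24, d, 12, 22, 35), (38, t, 24, d, 2, 8, 16), (38, t, 24, d, 5, 40, 4)}
π_{D, B, E} gives {(22, 18, t), (22, 33, t), (22, 35, t), (40, 4, t), (8, 16, t)}.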